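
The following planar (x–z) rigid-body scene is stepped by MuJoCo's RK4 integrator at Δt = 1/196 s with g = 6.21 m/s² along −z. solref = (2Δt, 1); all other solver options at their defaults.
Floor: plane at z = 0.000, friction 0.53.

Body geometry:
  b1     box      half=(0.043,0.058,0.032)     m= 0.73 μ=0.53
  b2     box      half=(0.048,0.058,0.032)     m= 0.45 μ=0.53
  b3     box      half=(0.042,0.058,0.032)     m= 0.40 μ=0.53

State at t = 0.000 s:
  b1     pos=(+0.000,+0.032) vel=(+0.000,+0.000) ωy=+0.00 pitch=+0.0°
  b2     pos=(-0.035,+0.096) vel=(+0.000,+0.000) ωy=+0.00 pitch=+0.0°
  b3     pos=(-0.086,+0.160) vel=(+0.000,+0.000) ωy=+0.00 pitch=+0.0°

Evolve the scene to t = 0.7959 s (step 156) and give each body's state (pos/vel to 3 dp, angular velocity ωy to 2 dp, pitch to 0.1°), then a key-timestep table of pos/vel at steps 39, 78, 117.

State at t = 0.7959 s:
  b1     pos=(+0.000,+0.032) vel=(+0.000,+0.000) ωy=+0.00 pitch=+0.0°
  b2     pos=(-0.085,+0.048) vel=(+0.000,+0.000) ωy=+0.00 pitch=-90.0°
  b3     pos=(-0.262,+0.032) vel=(+0.004,+0.005) ωy=+0.11 pitch=+179.9°

Key-timestep trajectory:
   step    t(s)  b1.x    b1.z    b1.vx   b1.vz   b2.x    b2.z    b2.vx   b2.vz   b3.x    b3.z    b3.vx   b3.vz 
     39  0.1990   +0.000  +0.032  +0.000  +0.000   -0.046  +0.097  -0.133  -0.021   -0.116  +0.139  -0.313  -0.300
     78  0.3980   +0.000  +0.032  +0.000  +0.000   -0.087  +0.046  -0.082  +0.107   -0.192  +0.044  -0.238  +0.210
    117  0.5969   +0.000  +0.032  +0.000  +0.000   -0.086  +0.048  +0.019  -0.004   -0.226  +0.052  -0.162  -0.024


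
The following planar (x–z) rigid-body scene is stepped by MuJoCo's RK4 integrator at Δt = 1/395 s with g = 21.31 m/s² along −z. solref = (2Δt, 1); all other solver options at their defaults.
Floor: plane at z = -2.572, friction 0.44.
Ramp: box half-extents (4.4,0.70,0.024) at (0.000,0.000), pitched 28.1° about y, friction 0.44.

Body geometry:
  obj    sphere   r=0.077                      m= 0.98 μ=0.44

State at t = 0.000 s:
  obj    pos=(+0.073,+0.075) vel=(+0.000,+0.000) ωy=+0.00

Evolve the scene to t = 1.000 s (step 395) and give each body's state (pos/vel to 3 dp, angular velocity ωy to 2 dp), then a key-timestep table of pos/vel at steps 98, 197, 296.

State at t = 1.000 s:
  obj    pos=(+3.236,-1.613) vel=(+6.324,-3.377) ωy=+93.10

Key-timestep trajectory:
   step    t(s)  obj.x    obj.z    obj.vx   obj.vz 
     98  0.2481   +0.268  -0.029  +1.569  -0.838
    197  0.4987   +0.860  -0.345  +3.154  -1.684
    296  0.7494   +1.849  -0.873  +4.739  -2.531
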